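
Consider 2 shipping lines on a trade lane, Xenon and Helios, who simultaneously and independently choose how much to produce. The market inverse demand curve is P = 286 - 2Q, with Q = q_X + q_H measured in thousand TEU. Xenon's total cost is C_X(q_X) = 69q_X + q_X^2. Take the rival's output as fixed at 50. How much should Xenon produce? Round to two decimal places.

19.50

With the rival's output fixed at 50, Xenon's profit is π_X = (286 - 2·50 - 2q_X)q_X - (69q_X + q_X²) = (186 - 2q_X)q_X - (69q_X + q_X²).
∂π_X/∂q_X = 117 - 6q_X = 0, so q_X = 39/2.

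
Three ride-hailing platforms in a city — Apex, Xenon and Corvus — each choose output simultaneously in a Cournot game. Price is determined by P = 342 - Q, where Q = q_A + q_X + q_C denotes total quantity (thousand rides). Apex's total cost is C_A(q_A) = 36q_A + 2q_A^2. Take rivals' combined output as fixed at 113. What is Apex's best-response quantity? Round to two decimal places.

32.17

With rivals' combined output fixed at 113, Apex's profit is π_A = (342 - 113 - q_A)q_A - (36q_A + 2q_A²) = (229 - q_A)q_A - (36q_A + 2q_A²).
∂π_A/∂q_A = 193 - 6q_A = 0, so q_A = 193/6.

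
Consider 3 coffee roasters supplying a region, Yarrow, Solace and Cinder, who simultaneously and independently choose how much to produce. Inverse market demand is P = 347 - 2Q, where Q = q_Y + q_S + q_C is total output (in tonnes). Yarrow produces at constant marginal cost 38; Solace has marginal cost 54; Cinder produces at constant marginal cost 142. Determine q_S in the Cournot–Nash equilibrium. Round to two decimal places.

45.63

Yarrow's profit: π_Y = (347 - 2Q)q_Y - (38q_Y). Setting ∂π_Y/∂q_Y = 0: 309 - 4q_Y - 2(q_S + q_C) = 0.
Solace's profit: π_S = (347 - 2Q)q_S - (54q_S). Setting ∂π_S/∂q_S = 0: 293 - 4q_S - 2(q_Y + q_C) = 0.
Cinder's first-order condition: 205 - 4q_C - 2(q_Y + q_S) = 0.
Summing all 3 equations gives 807 − 8Q = 0, hence Q = 807/8.
Back-substituting: q_Y = (309 − 807/4)/2 = 429/8, q_S = (293 − 807/4)/2 = 365/8, q_C = (205 − 807/4)/2 = 13/8.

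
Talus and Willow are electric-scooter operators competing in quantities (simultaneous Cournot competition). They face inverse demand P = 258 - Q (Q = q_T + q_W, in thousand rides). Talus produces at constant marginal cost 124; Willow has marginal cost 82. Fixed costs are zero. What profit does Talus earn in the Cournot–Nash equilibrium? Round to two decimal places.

Talus's profit: π_T = (258 - Q)q_T - (124q_T). Setting ∂π_T/∂q_T = 0: 134 - 2q_T - (q_W) = 0.
Willow's profit: π_W = (258 - Q)q_W - (82q_W). Setting ∂π_W/∂q_W = 0: 176 - 2q_W - (q_T) = 0.
So q_T = (134 - q_W)/2 and q_W = (176 - q_T)/2.
Substituting one into the other gives q_T = 92/3 and q_W = 218/3.
Price P = 258 - 310/3 = 464/3.
Talus's profit: (464/3 - 124)·(92/3) = 940.4444.

940.44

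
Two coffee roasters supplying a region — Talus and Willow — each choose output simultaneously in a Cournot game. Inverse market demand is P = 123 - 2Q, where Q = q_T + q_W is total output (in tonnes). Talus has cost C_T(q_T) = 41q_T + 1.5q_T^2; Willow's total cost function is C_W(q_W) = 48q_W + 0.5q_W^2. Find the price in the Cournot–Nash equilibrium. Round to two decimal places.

Talus's profit: π_T = (123 - 2Q)q_T - (41q_T + (3/2)q_T²). Setting ∂π_T/∂q_T = 0: 82 - 7q_T - 2(q_W) = 0.
Willow's first-order condition: 75 - 5q_W - 2(q_T) = 0.
Rearranging gives the reaction functions q_T = (82 - 2q_W)/7 and q_W = (75 - 2q_T)/5.
Substituting one into the other gives q_T = 260/31 and q_W = 361/31.
Total output Q = 621/31, so price P = 123 - 2·(621/31) = 82.9355.

82.94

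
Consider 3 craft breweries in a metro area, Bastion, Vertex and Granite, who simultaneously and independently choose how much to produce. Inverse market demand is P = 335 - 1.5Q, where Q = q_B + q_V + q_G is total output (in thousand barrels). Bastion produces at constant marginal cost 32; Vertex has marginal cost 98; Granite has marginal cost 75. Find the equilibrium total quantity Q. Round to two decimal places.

Bastion's profit: π_B = (335 - 1.5Q)q_B - (32q_B). Setting ∂π_B/∂q_B = 0: 303 - 3q_B - (3/2)(q_V + q_G) = 0.
Vertex's first-order condition: 237 - 3q_V - (3/2)(q_B + q_G) = 0.
Granite's first-order condition: 260 - 3q_G - (3/2)(q_B + q_V) = 0.
Adding the 3 first-order conditions: 800 − 6Q = 0, so Q = 400/3.
Back-substituting: q_B = (303 − 200)/(3/2) = 206/3, q_V = (237 − 200)/(3/2) = 74/3, q_G = (260 − 200)/(3/2) = 40.
Total output Q = 206/3 + 74/3 + 40 = 400/3.

133.33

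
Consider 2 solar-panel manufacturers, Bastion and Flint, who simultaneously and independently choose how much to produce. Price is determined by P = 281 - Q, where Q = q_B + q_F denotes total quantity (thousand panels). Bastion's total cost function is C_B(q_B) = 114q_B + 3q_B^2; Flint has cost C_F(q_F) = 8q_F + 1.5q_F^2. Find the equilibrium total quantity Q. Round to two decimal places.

Bastion's profit: π_B = (281 - Q)q_B - (114q_B + 3q_B²). Setting ∂π_B/∂q_B = 0: 167 - 8q_B - (q_F) = 0.
Flint's profit: π_F = (281 - Q)q_F - (8q_F + (3/2)q_F²). Setting ∂π_F/∂q_F = 0: 273 - 5q_F - (q_B) = 0.
Best responses: q_B = (167 - q_F)/8, q_F = (273 - q_B)/5.
Solving the pair: q_B = 562/39, q_F = 51.7179.
Total output Q = 562/39 + 51.7179 = 66.1282.

66.13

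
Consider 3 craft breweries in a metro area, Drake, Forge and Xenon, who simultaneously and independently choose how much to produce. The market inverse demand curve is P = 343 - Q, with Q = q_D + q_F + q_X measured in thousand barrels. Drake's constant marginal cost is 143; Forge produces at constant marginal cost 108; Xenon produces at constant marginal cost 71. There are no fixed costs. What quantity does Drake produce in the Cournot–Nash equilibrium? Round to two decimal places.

23.25

Drake's profit: π_D = (343 - Q)q_D - (143q_D). Setting ∂π_D/∂q_D = 0: 200 - 2q_D - (q_F + q_X) = 0.
Forge's first-order condition: 235 - 2q_F - (q_D + q_X) = 0.
Xenon's first-order condition: 272 - 2q_X - (q_D + q_F) = 0.
Adding the 3 conditions: 707 − 2Q − 2Q = 0, i.e. Q = 707/4.
Back-substituting: q_D = (200 − 707/4) = 93/4, q_F = (235 − 707/4) = 233/4, q_X = (272 − 707/4) = 381/4.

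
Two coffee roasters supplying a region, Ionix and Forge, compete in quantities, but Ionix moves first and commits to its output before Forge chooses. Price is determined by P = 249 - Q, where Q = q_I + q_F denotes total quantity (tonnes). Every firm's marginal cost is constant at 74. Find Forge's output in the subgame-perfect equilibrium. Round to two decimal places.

43.75

The follower Forge best-responds to any q_I: π_F = (249 - Q)q_F - 74q_F.
Setting the follower's marginal profit to zero, 175 - q_I - 2q_F = 0, i.e. q_F = (175 - q_I)/2.
The leader anticipates this reaction. Substituting into P = 249 - Q gives P = 323/2 - (1/2)q_I, so π_I = (323/2 - (1/2)q_I)q_I - 74q_I.
Leader FOC: 175/2 - q_I = 0, so q_I = 175/2.
Then q_F = (175 - 175/2)/2 = 175/4.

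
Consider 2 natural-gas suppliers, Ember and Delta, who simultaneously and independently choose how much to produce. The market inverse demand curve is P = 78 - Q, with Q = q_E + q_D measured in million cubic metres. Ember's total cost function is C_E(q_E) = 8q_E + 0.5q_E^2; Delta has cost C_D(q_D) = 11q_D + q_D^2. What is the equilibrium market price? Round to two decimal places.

Ember's profit: π_E = (78 - Q)q_E - (8q_E + (1/2)q_E²). Setting ∂π_E/∂q_E = 0: 70 - 3q_E - (q_D) = 0.
Delta's profit: π_D = (78 - Q)q_D - (11q_D + q_D²). Setting ∂π_D/∂q_D = 0: 67 - 4q_D - (q_E) = 0.
Rearranging gives the reaction functions q_E = (70 - q_D)/3 and q_D = (67 - q_E)/4.
Solving the pair: q_E = 213/11, q_D = 131/11.
Total output Q = 344/11, so price P = 78 - 344/11 = 514/11.

46.73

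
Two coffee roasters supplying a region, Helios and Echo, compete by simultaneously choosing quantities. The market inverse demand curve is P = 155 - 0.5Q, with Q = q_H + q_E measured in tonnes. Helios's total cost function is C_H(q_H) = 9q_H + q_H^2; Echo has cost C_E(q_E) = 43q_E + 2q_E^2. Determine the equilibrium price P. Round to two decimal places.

123.24

Helios's profit: π_H = (155 - 0.5Q)q_H - (9q_H + q_H²). Setting ∂π_H/∂q_H = 0: 146 - 3q_H - (1/2)(q_E) = 0.
Echo's first-order condition: 112 - 5q_E - (1/2)(q_H) = 0.
Rearranging gives the reaction functions q_H = (146 - (1/2)q_E)/3 and q_E = (112 - (1/2)q_H)/5.
Substituting one into the other gives q_H = 45.6949 and q_E = 1052/59.
Total output Q = 63.5254, so price P = 155 - (1/2)·63.5254 = 123.2373.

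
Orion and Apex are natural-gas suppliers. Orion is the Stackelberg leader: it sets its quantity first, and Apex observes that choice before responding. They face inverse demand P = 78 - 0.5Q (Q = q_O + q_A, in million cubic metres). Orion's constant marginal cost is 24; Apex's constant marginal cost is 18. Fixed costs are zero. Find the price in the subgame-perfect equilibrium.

36

The follower Apex best-responds to any q_O: π_A = (78 - 0.5Q)q_A - 18q_A.
∂π_A/∂q_A = 60 - (1/2)q_O - q_A = 0 gives the reaction function q_A = (60 - (1/2)q_O).
Orion substitutes q_A(q_O) into its own profit: π_O = q_O(78 - (1/2)q_O - (60 - (1/2)q_O)/2) - 24q_O = (48 - (1/4)q_O)q_O - 24q_O.
Maximising: ∂π_O/∂q_O = 24 - (1/2)q_O = 0, giving q_O = 48.
Then q_A = (60 - (1/2)·48) = 36.
Total output Q = 84, so price P = 78 - (1/2)·84 = 36.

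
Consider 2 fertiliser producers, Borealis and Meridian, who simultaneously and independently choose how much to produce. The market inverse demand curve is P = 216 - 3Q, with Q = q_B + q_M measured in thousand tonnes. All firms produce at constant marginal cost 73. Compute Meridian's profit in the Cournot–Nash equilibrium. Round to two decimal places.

A representative firm's profit is π_i = q_i(216 - 3Q) - 73q_i.
Setting ∂π_i/∂q_i = 0 with rivals' quantities fixed: 143 - 6q_i - 3q_j = 0.
By symmetry each firm produces the same amount; substituting q_j = q_i yields q_i = 143/9.
Price P = 216 - 3·(286/9) = 362/3.
Meridian's profit: (362/3 - 73)·(143/9) = 757.3704.

757.37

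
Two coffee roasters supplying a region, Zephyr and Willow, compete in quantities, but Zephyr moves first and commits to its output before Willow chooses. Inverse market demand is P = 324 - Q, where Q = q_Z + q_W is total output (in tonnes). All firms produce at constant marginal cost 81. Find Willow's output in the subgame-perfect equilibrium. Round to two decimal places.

The follower Willow best-responds to any q_Z: π_W = (324 - Q)q_W - 81q_W.
Follower FOC: 243 - q_Z - 2q_W = 0, so q_W(q_Z) = (243 - q_Z)/2.
Zephyr substitutes q_W(q_Z) into its own profit: π_Z = q_Z(324 - q_Z - (243 - q_Z)/2) - 81q_Z = (405/2 - (1/2)q_Z)q_Z - 81q_Z.
Maximising: ∂π_Z/∂q_Z = 243/2 - q_Z = 0, giving q_Z = 243/2.
Then q_W = (243 - 243/2)/2 = 243/4.

60.75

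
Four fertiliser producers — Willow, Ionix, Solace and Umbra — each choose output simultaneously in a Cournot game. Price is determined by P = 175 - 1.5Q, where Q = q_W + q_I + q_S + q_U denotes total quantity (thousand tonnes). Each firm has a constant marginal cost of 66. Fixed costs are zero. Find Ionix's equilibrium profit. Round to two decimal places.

A representative firm's profit is π_i = q_i(175 - 1.5Q) - 66q_i.
First-order condition (treating rivals' output as given): 109 - 3q_i - (3/2)·Σ_{j≠i} q_j = 0.
With identical firms every q_j equals q_i, so Σ_{j≠i} q_j = 3q_i and 109 = (15/2)q_i, giving q_i = 218/15.
Price P = 175 - (3/2)·(872/15) = 439/5.
Ionix's profit: (439/5 - 66)·(218/15) = 316.8267.

316.83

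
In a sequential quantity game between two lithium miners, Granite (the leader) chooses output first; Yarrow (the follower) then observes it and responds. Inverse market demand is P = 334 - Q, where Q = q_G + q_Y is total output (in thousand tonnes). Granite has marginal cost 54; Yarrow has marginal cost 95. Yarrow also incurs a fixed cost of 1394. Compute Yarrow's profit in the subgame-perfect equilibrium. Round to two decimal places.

146.56

Solve by backward induction. Given q_G, the follower Yarrow maximises π_Y = (334 - q_G - q_Y)q_Y - 95q_Y.
Setting the follower's marginal profit to zero, 239 - q_G - 2q_Y = 0, i.e. q_Y = (239 - q_G)/2.
Granite substitutes q_Y(q_G) into its own profit: π_G = q_G(334 - q_G - (239 - q_G)/2) - 54q_G = (429/2 - (1/2)q_G)q_G - 54q_G.
Leader FOC: 321/2 - q_G = 0, so q_G = 321/2.
Then q_Y = (239 - 321/2)/2 = 157/4.
Price P = 334 - 799/4 = 537/4.
Yarrow's profit: (537/4 - 95)·(157/4) - 1394 = 146.5625.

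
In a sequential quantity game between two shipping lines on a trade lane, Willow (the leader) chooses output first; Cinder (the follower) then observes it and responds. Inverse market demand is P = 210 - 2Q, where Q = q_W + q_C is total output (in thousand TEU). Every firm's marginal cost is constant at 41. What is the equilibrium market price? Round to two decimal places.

The follower Cinder best-responds to any q_W: π_C = (210 - 2Q)q_C - 41q_C.
∂π_C/∂q_C = 169 - 2q_W - 4q_C = 0 gives the reaction function q_C = (169 - 2q_W)/4.
Willow substitutes q_C(q_W) into its own profit: π_W = q_W(210 - 2q_W - (169 - 2q_W)/2) - 41q_W = (251/2 - q_W)q_W - 41q_W.
Maximising: ∂π_W/∂q_W = 169/2 - 2q_W = 0, giving q_W = 169/4.
Then q_C = (169 - 2·(169/4))/4 = 169/8.
Total output Q = 507/8, so price P = 210 - 2·(507/8) = 333/4.

83.25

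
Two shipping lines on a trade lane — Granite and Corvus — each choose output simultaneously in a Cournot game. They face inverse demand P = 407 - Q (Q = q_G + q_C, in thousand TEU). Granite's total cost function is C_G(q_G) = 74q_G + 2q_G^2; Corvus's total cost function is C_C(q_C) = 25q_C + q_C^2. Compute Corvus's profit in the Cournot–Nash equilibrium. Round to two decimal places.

14509.19

Granite's profit: π_G = (407 - Q)q_G - (74q_G + 2q_G²). Setting ∂π_G/∂q_G = 0: 333 - 6q_G - (q_C) = 0.
Corvus's profit: π_C = (407 - Q)q_C - (25q_C + q_C²). Setting ∂π_C/∂q_C = 0: 382 - 4q_C - (q_G) = 0.
Rearranging gives the reaction functions q_G = (333 - q_C)/6 and q_C = (382 - q_G)/4.
Solving the pair: q_G = 950/23, q_C = 1959/23.
Price P = 407 - 126.4783 = 280.5217.
Corvus's profit: 280.5217·(1959/23) - 25·(1959/23) - (1959/23)² = 14509.1909.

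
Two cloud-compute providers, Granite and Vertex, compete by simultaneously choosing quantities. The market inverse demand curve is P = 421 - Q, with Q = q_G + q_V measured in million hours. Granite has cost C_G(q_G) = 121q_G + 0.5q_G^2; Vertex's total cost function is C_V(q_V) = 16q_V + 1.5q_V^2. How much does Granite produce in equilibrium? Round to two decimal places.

Granite's profit: π_G = (421 - Q)q_G - (121q_G + (1/2)q_G²). Setting ∂π_G/∂q_G = 0: 300 - 3q_G - (q_V) = 0.
Vertex's first-order condition: 405 - 5q_V - (q_G) = 0.
Best responses: q_G = (300 - q_V)/3, q_V = (405 - q_G)/5.
Solving the pair: q_G = 1095/14, q_V = 915/14.

78.21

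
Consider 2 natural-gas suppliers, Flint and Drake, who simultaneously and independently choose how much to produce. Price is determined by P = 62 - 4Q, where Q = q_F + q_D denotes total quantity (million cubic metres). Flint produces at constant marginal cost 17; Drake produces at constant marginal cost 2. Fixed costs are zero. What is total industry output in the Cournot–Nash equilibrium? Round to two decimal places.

Flint's profit: π_F = (62 - 4Q)q_F - (17q_F). Setting ∂π_F/∂q_F = 0: 45 - 8q_F - 4(q_D) = 0.
Drake's first-order condition: 60 - 8q_D - 4(q_F) = 0.
Rearranging gives the reaction functions q_F = (45 - 4q_D)/8 and q_D = (60 - 4q_F)/8.
Solving the pair: q_F = 5/2, q_D = 25/4.
Total output Q = 5/2 + 25/4 = 35/4.

8.75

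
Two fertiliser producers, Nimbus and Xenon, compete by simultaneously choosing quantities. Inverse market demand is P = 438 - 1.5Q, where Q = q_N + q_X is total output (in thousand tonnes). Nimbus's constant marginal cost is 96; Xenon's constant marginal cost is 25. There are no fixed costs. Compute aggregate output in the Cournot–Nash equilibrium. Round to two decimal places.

Nimbus's profit: π_N = (438 - 1.5Q)q_N - (96q_N). Setting ∂π_N/∂q_N = 0: 342 - 3q_N - (3/2)(q_X) = 0.
Xenon's first-order condition: 413 - 3q_X - (3/2)(q_N) = 0.
Rearranging gives the reaction functions q_N = (342 - (3/2)q_X)/3 and q_X = (413 - (3/2)q_N)/3.
Substituting one into the other gives q_N = 542/9 and q_X = 968/9.
Total output Q = 542/9 + 968/9 = 1510/9.

167.78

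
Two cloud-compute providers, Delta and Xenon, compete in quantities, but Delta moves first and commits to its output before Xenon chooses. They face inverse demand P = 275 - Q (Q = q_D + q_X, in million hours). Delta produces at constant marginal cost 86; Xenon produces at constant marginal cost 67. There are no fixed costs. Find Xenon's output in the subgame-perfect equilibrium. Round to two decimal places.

61.50

Solve by backward induction. Given q_D, the follower Xenon maximises π_X = (275 - q_D - q_X)q_X - 67q_X.
Setting the follower's marginal profit to zero, 208 - q_D - 2q_X = 0, i.e. q_X = (208 - q_D)/2.
The leader anticipates this reaction. Substituting into P = 275 - Q gives P = 171 - (1/2)q_D, so π_D = (171 - (1/2)q_D)q_D - 86q_D.
Maximising: ∂π_D/∂q_D = 85 - q_D = 0, giving q_D = 85.
Then q_X = (208 - 85)/2 = 123/2.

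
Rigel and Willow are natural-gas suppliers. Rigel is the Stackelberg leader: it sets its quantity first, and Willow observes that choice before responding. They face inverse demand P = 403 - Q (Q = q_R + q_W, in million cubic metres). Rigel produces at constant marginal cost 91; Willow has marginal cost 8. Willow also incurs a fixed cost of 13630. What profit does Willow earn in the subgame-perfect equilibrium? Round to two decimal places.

6040.06

The follower Willow best-responds to any q_R: π_W = (403 - Q)q_W - 8q_W.
Follower FOC: 395 - q_R - 2q_W = 0, so q_W(q_R) = (395 - q_R)/2.
Rigel substitutes q_W(q_R) into its own profit: π_R = q_R(403 - q_R - (395 - q_R)/2) - 91q_R = (411/2 - (1/2)q_R)q_R - 91q_R.
The leader's first-order condition 229/2 - q_R = 0 yields q_R = 229/2.
Then q_W = (395 - 229/2)/2 = 561/4.
Price P = 403 - 1019/4 = 593/4.
Willow's profit: (593/4 - 8)·(561/4) - 13630 = 6040.0625.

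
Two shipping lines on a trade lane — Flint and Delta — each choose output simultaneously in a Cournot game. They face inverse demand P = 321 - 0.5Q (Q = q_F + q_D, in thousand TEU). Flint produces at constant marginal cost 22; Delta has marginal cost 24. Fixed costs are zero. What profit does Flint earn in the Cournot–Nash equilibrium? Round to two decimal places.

20133.56

Flint's profit: π_F = (321 - 0.5Q)q_F - (22q_F). Setting ∂π_F/∂q_F = 0: 299 - q_F - (1/2)(q_D) = 0.
Delta's profit: π_D = (321 - 0.5Q)q_D - (24q_D). Setting ∂π_D/∂q_D = 0: 297 - q_D - (1/2)(q_F) = 0.
Best responses: q_F = (299 - (1/2)q_D), q_D = (297 - (1/2)q_F).
Substituting one into the other gives q_F = 602/3 and q_D = 590/3.
Price P = 321 - (1/2)·(1192/3) = 367/3.
Flint's profit: (367/3 - 22)·(602/3) = 20133.5556.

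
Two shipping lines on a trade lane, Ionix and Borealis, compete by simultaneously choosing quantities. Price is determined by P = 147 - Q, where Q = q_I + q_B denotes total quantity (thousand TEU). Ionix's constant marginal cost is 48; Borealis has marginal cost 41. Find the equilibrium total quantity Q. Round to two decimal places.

Ionix's profit: π_I = (147 - Q)q_I - (48q_I). Setting ∂π_I/∂q_I = 0: 99 - 2q_I - (q_B) = 0.
Borealis's profit: π_B = (147 - Q)q_B - (41q_B). Setting ∂π_B/∂q_B = 0: 106 - 2q_B - (q_I) = 0.
So q_I = (99 - q_B)/2 and q_B = (106 - q_I)/2.
Solving the pair: q_I = 92/3, q_B = 113/3.
Total output Q = 92/3 + 113/3 = 205/3.

68.33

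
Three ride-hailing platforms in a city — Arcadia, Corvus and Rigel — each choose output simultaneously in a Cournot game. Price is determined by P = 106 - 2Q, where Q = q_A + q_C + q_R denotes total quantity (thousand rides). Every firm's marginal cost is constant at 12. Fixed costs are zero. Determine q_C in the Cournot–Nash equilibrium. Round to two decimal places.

11.75

A representative firm's profit is π_i = q_i(106 - 2Q) - 12q_i.
First-order condition (treating rivals' output as given): 94 - 4q_i - 2·Σ_{j≠i} q_j = 0.
By symmetry each firm produces the same amount; substituting Σ_{j≠i} q_j = 2q_i yields q_i = 94/8 = 47/4.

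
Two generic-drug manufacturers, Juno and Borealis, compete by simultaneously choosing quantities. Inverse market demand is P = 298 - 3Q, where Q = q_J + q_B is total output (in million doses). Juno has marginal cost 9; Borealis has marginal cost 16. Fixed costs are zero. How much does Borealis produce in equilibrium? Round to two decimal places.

30.56

Juno's profit: π_J = (298 - 3Q)q_J - (9q_J). Setting ∂π_J/∂q_J = 0: 289 - 6q_J - 3(q_B) = 0.
Borealis's profit: π_B = (298 - 3Q)q_B - (16q_B). Setting ∂π_B/∂q_B = 0: 282 - 6q_B - 3(q_J) = 0.
So q_J = (289 - 3q_B)/6 and q_B = (282 - 3q_J)/6.
Substituting one into the other gives q_J = 296/9 and q_B = 275/9.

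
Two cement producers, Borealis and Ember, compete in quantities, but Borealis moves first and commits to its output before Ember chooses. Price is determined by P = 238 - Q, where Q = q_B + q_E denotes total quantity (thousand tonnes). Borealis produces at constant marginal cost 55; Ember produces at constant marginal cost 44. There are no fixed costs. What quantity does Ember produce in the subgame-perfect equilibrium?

54

Solve by backward induction. Given q_B, the follower Ember maximises π_E = (238 - q_B - q_E)q_E - 44q_E.
∂π_E/∂q_E = 194 - q_B - 2q_E = 0 gives the reaction function q_E = (194 - q_B)/2.
Borealis substitutes q_E(q_B) into its own profit: π_B = q_B(238 - q_B - (194 - q_B)/2) - 55q_B = (141 - (1/2)q_B)q_B - 55q_B.
Leader FOC: 86 - q_B = 0, so q_B = 86.
Then q_E = (194 - 86)/2 = 54.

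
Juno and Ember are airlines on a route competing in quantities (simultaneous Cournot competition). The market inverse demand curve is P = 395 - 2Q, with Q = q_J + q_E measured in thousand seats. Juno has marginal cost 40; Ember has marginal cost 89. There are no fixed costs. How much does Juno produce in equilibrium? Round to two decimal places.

Juno's profit: π_J = (395 - 2Q)q_J - (40q_J). Setting ∂π_J/∂q_J = 0: 355 - 4q_J - 2(q_E) = 0.
Ember's profit: π_E = (395 - 2Q)q_E - (89q_E). Setting ∂π_E/∂q_E = 0: 306 - 4q_E - 2(q_J) = 0.
So q_J = (355 - 2q_E)/4 and q_E = (306 - 2q_J)/4.
Substituting one into the other gives q_J = 202/3 and q_E = 257/6.

67.33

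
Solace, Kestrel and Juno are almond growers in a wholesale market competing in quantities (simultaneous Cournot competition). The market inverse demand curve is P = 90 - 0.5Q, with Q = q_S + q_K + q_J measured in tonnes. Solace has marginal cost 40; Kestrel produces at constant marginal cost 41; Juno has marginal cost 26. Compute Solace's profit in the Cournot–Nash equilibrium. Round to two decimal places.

Solace's profit: π_S = (90 - 0.5Q)q_S - (40q_S). Setting ∂π_S/∂q_S = 0: 50 - q_S - (1/2)(q_K + q_J) = 0.
Kestrel's profit: π_K = (90 - 0.5Q)q_K - (41q_K). Setting ∂π_K/∂q_K = 0: 49 - q_K - (1/2)(q_S + q_J) = 0.
Juno's first-order condition: 64 - q_J - (1/2)(q_S + q_K) = 0.
Adding the 3 first-order conditions: 163 − 2Q = 0, so Q = 163/2.
Back-substituting: q_S = (50 − 163/4)/(1/2) = 37/2, q_K = (49 − 163/4)/(1/2) = 33/2, q_J = (64 − 163/4)/(1/2) = 93/2.
Price P = 90 - (1/2)·(163/2) = 197/4.
Solace's profit: (197/4 - 40)·(37/2) = 1369/8.

171.13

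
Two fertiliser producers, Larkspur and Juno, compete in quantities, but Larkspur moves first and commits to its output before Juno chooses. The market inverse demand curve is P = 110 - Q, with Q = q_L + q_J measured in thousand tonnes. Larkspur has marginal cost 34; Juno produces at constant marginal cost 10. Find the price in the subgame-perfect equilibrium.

47

The follower Juno best-responds to any q_L: π_J = (110 - Q)q_J - 10q_J.
∂π_J/∂q_J = 100 - q_L - 2q_J = 0 gives the reaction function q_J = (100 - q_L)/2.
Larkspur substitutes q_J(q_L) into its own profit: π_L = q_L(110 - q_L - (100 - q_L)/2) - 34q_L = (60 - (1/2)q_L)q_L - 34q_L.
Maximising: ∂π_L/∂q_L = 26 - q_L = 0, giving q_L = 26.
Then q_J = (100 - 26)/2 = 37.
Total output Q = 63, so price P = 110 - 63 = 47.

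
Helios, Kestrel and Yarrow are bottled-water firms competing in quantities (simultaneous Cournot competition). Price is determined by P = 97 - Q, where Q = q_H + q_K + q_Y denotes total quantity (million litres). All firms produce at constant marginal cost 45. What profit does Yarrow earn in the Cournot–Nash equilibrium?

169

Each firm earns π_i = (97 - Q)q_i - 45q_i.
First-order condition (treating rivals' output as given): 52 - 2q_i - Σ_{j≠i} q_j = 0.
By symmetry each firm produces the same amount; substituting Σ_{j≠i} q_j = 2q_i yields q_i = 52/4 = 13.
Price P = 97 - 39 = 58.
Yarrow's profit: (58 - 45)·13 = 169.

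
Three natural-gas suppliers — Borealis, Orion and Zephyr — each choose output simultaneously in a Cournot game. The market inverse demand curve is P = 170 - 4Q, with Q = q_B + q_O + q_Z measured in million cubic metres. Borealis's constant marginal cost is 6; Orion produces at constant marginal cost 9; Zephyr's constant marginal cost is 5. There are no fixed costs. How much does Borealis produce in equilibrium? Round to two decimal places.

10.38

Borealis's profit: π_B = (170 - 4Q)q_B - (6q_B). Setting ∂π_B/∂q_B = 0: 164 - 8q_B - 4(q_O + q_Z) = 0.
Orion's first-order condition: 161 - 8q_O - 4(q_B + q_Z) = 0.
Zephyr's profit: π_Z = (170 - 4Q)q_Z - (5q_Z). Setting ∂π_Z/∂q_Z = 0: 165 - 8q_Z - 4(q_B + q_O) = 0.
Adding the 3 conditions: 490 − 8Q − 8Q = 0, i.e. Q = 245/8.
Back-substituting: q_B = (164 − 245/2)/4 = 83/8, q_O = (161 − 245/2)/4 = 77/8, q_Z = (165 − 245/2)/4 = 85/8.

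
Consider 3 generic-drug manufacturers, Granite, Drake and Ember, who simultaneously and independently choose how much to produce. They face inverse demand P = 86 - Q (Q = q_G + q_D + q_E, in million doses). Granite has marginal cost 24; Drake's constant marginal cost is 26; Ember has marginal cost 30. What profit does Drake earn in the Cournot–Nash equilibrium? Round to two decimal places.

240.25

Granite's profit: π_G = (86 - Q)q_G - (24q_G). Setting ∂π_G/∂q_G = 0: 62 - 2q_G - (q_D + q_E) = 0.
Drake's first-order condition: 60 - 2q_D - (q_G + q_E) = 0.
Ember's first-order condition: 56 - 2q_E - (q_G + q_D) = 0.
Adding the 3 first-order conditions: 178 − 4Q = 0, so Q = 89/2.
Back-substituting: q_G = (62 − 89/2) = 35/2, q_D = (60 − 89/2) = 31/2, q_E = (56 − 89/2) = 23/2.
Price P = 86 - 89/2 = 83/2.
Drake's profit: (83/2 - 26)·(31/2) = 961/4.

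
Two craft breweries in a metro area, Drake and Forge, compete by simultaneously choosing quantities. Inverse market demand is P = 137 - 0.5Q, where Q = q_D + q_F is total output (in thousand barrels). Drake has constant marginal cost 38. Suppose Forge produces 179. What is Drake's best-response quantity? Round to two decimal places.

9.50

With the rival's output fixed at 179, Drake's profit is π_D = (137 - (1/2)·179 - (1/2)q_D)q_D - (38q_D) = (95/2 - (1/2)q_D)q_D - (38q_D).
∂π_D/∂q_D = 19/2 - q_D = 0, so q_D = 19/2.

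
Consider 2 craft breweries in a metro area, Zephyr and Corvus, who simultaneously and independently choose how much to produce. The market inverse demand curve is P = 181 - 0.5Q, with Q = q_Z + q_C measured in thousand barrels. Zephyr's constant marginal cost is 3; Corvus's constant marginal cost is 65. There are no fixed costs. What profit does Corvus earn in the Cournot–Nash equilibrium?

648

Zephyr's profit: π_Z = (181 - 0.5Q)q_Z - (3q_Z). Setting ∂π_Z/∂q_Z = 0: 178 - q_Z - (1/2)(q_C) = 0.
Corvus's profit: π_C = (181 - 0.5Q)q_C - (65q_C). Setting ∂π_C/∂q_C = 0: 116 - q_C - (1/2)(q_Z) = 0.
Rearranging gives the reaction functions q_Z = (178 - (1/2)q_C) and q_C = (116 - (1/2)q_Z).
Solving the pair: q_Z = 160, q_C = 36.
Price P = 181 - (1/2)·196 = 83.
Corvus's profit: (83 - 65)·36 = 648.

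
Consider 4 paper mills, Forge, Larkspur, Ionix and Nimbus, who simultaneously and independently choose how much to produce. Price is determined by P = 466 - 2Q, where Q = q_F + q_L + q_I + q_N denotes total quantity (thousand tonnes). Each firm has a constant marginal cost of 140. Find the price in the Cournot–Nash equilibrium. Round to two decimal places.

Each firm earns π_i = (466 - 2Q)q_i - 140q_i.
Setting ∂π_i/∂q_i = 0 with rivals' quantities fixed: 326 - 4q_i - 2·Σ_{j≠i} q_j = 0.
With identical firms every q_j equals q_i, so Σ_{j≠i} q_j = 3q_i and 326 = 10q_i, giving q_i = 163/5.
Total output Q = 652/5, so price P = 466 - 2·(652/5) = 1026/5.

205.20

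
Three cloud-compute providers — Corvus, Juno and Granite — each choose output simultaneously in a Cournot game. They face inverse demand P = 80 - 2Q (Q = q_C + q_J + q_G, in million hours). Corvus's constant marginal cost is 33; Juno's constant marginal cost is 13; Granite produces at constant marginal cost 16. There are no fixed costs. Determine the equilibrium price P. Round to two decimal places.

35.50

Corvus's profit: π_C = (80 - 2Q)q_C - (33q_C). Setting ∂π_C/∂q_C = 0: 47 - 4q_C - 2(q_J + q_G) = 0.
Juno's first-order condition: 67 - 4q_J - 2(q_C + q_G) = 0.
Granite's profit: π_G = (80 - 2Q)q_G - (16q_G). Setting ∂π_G/∂q_G = 0: 64 - 4q_G - 2(q_C + q_J) = 0.
Summing all 3 equations gives 178 − 8Q = 0, hence Q = 89/4.
Back-substituting: q_C = (47 − 89/2)/2 = 5/4, q_J = (67 − 89/2)/2 = 45/4, q_G = (64 − 89/2)/2 = 39/4.
Total output Q = 89/4, so price P = 80 - 2·(89/4) = 71/2.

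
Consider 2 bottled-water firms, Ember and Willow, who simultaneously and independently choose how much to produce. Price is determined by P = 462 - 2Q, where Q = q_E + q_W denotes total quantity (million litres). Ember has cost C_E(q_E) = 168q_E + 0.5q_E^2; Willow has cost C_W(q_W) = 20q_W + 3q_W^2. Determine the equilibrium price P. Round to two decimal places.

302.09

Ember's profit: π_E = (462 - 2Q)q_E - (168q_E + (1/2)q_E²). Setting ∂π_E/∂q_E = 0: 294 - 5q_E - 2(q_W) = 0.
Willow's first-order condition: 442 - 10q_W - 2(q_E) = 0.
Best responses: q_E = (294 - 2q_W)/5, q_W = (442 - 2q_E)/10.
Solving the pair: q_E = 1028/23, q_W = 811/23.
Total output Q = 1839/23, so price P = 462 - 2·(1839/23) = 302.0870.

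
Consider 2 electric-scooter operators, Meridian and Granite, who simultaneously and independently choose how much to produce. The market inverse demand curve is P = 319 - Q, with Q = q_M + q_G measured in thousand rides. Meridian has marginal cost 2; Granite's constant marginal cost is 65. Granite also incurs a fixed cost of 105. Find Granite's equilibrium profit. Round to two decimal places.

3948.44

Meridian's profit: π_M = (319 - Q)q_M - (2q_M). Setting ∂π_M/∂q_M = 0: 317 - 2q_M - (q_G) = 0.
Granite's profit: π_G = (319 - Q)q_G - (65q_G). Setting ∂π_G/∂q_G = 0: 254 - 2q_G - (q_M) = 0.
Rearranging gives the reaction functions q_M = (317 - q_G)/2 and q_G = (254 - q_M)/2.
Substituting one into the other gives q_M = 380/3 and q_G = 191/3.
Price P = 319 - 571/3 = 386/3.
Granite's profit: (386/3 - 65)·(191/3) - 105 = 3948.4444.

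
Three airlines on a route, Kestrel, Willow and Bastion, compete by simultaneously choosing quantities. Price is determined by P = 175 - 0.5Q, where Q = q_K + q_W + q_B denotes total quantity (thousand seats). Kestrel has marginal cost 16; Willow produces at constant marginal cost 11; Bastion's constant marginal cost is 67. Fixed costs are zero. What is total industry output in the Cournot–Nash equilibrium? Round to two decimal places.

Kestrel's profit: π_K = (175 - 0.5Q)q_K - (16q_K). Setting ∂π_K/∂q_K = 0: 159 - q_K - (1/2)(q_W + q_B) = 0.
Willow's first-order condition: 164 - q_W - (1/2)(q_K + q_B) = 0.
Bastion's profit: π_B = (175 - 0.5Q)q_B - (67q_B). Setting ∂π_B/∂q_B = 0: 108 - q_B - (1/2)(q_K + q_W) = 0.
Summing all 3 equations gives 431 − 2Q = 0, hence Q = 431/2.
Back-substituting: q_K = (159 − 431/4)/(1/2) = 205/2, q_W = (164 − 431/4)/(1/2) = 225/2, q_B = (108 − 431/4)/(1/2) = 1/2.
Total output Q = 205/2 + 225/2 + 1/2 = 431/2.

215.50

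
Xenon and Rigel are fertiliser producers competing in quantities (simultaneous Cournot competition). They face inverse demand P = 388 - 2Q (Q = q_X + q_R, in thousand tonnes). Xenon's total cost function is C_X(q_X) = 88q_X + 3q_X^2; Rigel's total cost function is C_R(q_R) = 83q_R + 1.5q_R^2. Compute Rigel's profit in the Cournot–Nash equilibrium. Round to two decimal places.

4822.95

Xenon's profit: π_X = (388 - 2Q)q_X - (88q_X + 3q_X²). Setting ∂π_X/∂q_X = 0: 300 - 10q_X - 2(q_R) = 0.
Rigel's profit: π_R = (388 - 2Q)q_R - (83q_R + (3/2)q_R²). Setting ∂π_R/∂q_R = 0: 305 - 7q_R - 2(q_X) = 0.
So q_X = (300 - 2q_R)/10 and q_R = (305 - 2q_X)/7.
Solving the pair: q_X = 745/33, q_R = 1225/33.
Price P = 388 - 2·(1970/33) = 268.6061.
Rigel's profit: 268.6061·(1225/33) - 83·(1225/33) - (3/2)(1225/33)² = 4822.9454.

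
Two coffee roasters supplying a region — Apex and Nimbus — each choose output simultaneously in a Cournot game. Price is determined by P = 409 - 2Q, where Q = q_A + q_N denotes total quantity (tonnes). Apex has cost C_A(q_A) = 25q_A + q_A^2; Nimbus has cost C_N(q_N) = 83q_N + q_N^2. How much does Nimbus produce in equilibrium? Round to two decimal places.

Apex's profit: π_A = (409 - 2Q)q_A - (25q_A + q_A²). Setting ∂π_A/∂q_A = 0: 384 - 6q_A - 2(q_N) = 0.
Nimbus's profit: π_N = (409 - 2Q)q_N - (83q_N + q_N²). Setting ∂π_N/∂q_N = 0: 326 - 6q_N - 2(q_A) = 0.
Rearranging gives the reaction functions q_A = (384 - 2q_N)/6 and q_N = (326 - 2q_A)/6.
Substituting one into the other gives q_A = 413/8 and q_N = 297/8.

37.13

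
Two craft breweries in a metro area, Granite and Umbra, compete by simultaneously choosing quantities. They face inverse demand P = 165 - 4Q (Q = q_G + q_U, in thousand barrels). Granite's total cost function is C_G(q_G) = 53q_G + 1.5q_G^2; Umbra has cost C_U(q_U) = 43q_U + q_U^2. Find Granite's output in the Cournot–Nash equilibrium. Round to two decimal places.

Granite's profit: π_G = (165 - 4Q)q_G - (53q_G + (3/2)q_G²). Setting ∂π_G/∂q_G = 0: 112 - 11q_G - 4(q_U) = 0.
Umbra's first-order condition: 122 - 10q_U - 4(q_G) = 0.
Best responses: q_G = (112 - 4q_U)/11, q_U = (122 - 4q_G)/10.
Substituting one into the other gives q_G = 316/47 and q_U = 447/47.

6.72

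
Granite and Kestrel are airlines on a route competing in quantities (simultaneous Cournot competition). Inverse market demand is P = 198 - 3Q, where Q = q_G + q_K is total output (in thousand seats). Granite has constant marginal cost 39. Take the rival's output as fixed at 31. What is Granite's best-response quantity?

11

With the rival's output fixed at 31, Granite's profit is π_G = (198 - 3·31 - 3q_G)q_G - (39q_G) = (105 - 3q_G)q_G - (39q_G).
∂π_G/∂q_G = 66 - 6q_G = 0, so q_G = 11.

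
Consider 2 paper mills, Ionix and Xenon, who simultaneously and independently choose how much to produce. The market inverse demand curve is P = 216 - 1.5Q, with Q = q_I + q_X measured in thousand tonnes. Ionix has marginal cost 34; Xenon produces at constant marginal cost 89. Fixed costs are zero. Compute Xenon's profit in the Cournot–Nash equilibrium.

384

Ionix's profit: π_I = (216 - 1.5Q)q_I - (34q_I). Setting ∂π_I/∂q_I = 0: 182 - 3q_I - (3/2)(q_X) = 0.
Xenon's first-order condition: 127 - 3q_X - (3/2)(q_I) = 0.
So q_I = (182 - (3/2)q_X)/3 and q_X = (127 - (3/2)q_I)/3.
Solving the pair: q_I = 158/3, q_X = 16.
Price P = 216 - (3/2)·(206/3) = 113.
Xenon's profit: (113 - 89)·16 = 384.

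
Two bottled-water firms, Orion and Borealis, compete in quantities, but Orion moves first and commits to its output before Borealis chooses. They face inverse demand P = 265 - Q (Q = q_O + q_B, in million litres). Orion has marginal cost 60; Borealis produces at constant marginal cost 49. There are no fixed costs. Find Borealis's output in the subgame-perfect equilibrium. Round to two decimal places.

59.50

Solve by backward induction. Given q_O, the follower Borealis maximises π_B = (265 - q_O - q_B)q_B - 49q_B.
∂π_B/∂q_B = 216 - q_O - 2q_B = 0 gives the reaction function q_B = (216 - q_O)/2.
Orion substitutes q_B(q_O) into its own profit: π_O = q_O(265 - q_O - (216 - q_O)/2) - 60q_O = (157 - (1/2)q_O)q_O - 60q_O.
Leader FOC: 97 - q_O = 0, so q_O = 97.
Then q_B = (216 - 97)/2 = 119/2.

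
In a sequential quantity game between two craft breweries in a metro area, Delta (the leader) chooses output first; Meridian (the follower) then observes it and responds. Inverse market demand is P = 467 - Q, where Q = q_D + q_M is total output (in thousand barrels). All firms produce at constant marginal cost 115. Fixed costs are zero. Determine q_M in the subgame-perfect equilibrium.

88

Solve by backward induction. Given q_D, the follower Meridian maximises π_M = (467 - q_D - q_M)q_M - 115q_M.
∂π_M/∂q_M = 352 - q_D - 2q_M = 0 gives the reaction function q_M = (352 - q_D)/2.
Delta substitutes q_M(q_D) into its own profit: π_D = q_D(467 - q_D - (352 - q_D)/2) - 115q_D = (291 - (1/2)q_D)q_D - 115q_D.
The leader's first-order condition 176 - q_D = 0 yields q_D = 176.
Then q_M = (352 - 176)/2 = 88.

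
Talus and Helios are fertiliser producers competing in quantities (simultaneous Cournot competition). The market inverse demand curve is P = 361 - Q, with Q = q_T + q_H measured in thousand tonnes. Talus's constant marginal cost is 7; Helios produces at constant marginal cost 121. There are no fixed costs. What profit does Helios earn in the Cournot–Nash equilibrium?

Talus's profit: π_T = (361 - Q)q_T - (7q_T). Setting ∂π_T/∂q_T = 0: 354 - 2q_T - (q_H) = 0.
Helios's profit: π_H = (361 - Q)q_H - (121q_H). Setting ∂π_H/∂q_H = 0: 240 - 2q_H - (q_T) = 0.
So q_T = (354 - q_H)/2 and q_H = (240 - q_T)/2.
Solving the pair: q_T = 156, q_H = 42.
Price P = 361 - 198 = 163.
Helios's profit: (163 - 121)·42 = 1764.

1764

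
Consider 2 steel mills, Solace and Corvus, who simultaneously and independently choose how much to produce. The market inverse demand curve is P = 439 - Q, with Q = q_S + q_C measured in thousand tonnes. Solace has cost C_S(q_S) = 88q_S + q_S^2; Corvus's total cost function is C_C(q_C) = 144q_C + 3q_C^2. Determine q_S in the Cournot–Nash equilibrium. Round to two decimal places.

81.06

Solace's profit: π_S = (439 - Q)q_S - (88q_S + q_S²). Setting ∂π_S/∂q_S = 0: 351 - 4q_S - (q_C) = 0.
Corvus's first-order condition: 295 - 8q_C - (q_S) = 0.
So q_S = (351 - q_C)/4 and q_C = (295 - q_S)/8.
Substituting one into the other gives q_S = 81.0645 and q_C = 829/31.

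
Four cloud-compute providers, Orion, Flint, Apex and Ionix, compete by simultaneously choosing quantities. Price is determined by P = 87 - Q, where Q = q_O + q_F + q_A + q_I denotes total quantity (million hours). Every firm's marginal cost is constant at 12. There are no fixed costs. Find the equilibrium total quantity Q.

60

Each firm earns π_i = (87 - Q)q_i - 12q_i.
Setting ∂π_i/∂q_i = 0 with rivals' quantities fixed: 75 - 2q_i - Σ_{j≠i} q_j = 0.
With identical firms every q_j equals q_i, so Σ_{j≠i} q_j = 3q_i and 75 = 5q_i, giving q_i = 15.
Total output Q = 15 + 15 + 15 + 15 = 60.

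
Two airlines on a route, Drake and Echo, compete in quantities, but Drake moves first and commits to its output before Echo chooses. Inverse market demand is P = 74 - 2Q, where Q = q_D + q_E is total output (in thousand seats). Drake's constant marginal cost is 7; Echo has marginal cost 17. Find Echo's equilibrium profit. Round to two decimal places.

42.78

Solve by backward induction. Given q_D, the follower Echo maximises π_E = (74 - 2q_D - 2q_E)q_E - 17q_E.
Setting the follower's marginal profit to zero, 57 - 2q_D - 4q_E = 0, i.e. q_E = (57 - 2q_D)/4.
Drake substitutes q_E(q_D) into its own profit: π_D = q_D(74 - 2q_D - (57 - 2q_D)/2) - 7q_D = (91/2 - q_D)q_D - 7q_D.
The leader's first-order condition 77/2 - 2q_D = 0 yields q_D = 77/4.
Then q_E = (57 - 2·(77/4))/4 = 37/8.
Price P = 74 - 2·(191/8) = 105/4.
Echo's profit: (105/4 - 17)·(37/8) = 1369/32.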